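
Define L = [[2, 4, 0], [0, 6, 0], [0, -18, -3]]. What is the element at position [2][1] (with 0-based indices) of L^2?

-54

Characteristic polynomial: λ^3 - 5λ^2 - 12λ + 36 = (λ - 6)(λ - 2)(λ + 3), so the eigenvalues are -3, 2, 6.
λ=2: eigenvector (1, 0, 0).
λ=-3: eigenvector (0, 0, 1).
λ=6: eigenvector (1, 1, -2).
P = [[1, 0, 1], [0, 0, 1], [0, 1, -2]], D = diag(2, -3, 6), P⁻¹ = [[1, -1, 0], [0, 2, 1], [0, 1, 0]].
L² = P·diag(4, 9, 36)·P⁻¹ = [[4, 32, 0], [0, 36, 0], [0, -54, 9]].
The requested entry is -54.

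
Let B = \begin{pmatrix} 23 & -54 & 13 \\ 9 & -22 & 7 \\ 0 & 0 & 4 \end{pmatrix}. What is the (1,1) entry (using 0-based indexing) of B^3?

Characteristic polynomial: s^3 - 5s^2 - 16s + 80 = (s - 5)(s - 4)(s + 4), so the eigenvalues are -4, 4, 5.
s=5: eigenvector (3, 1, 0).
s=4: eigenvector (5, 2, 1).
s=-4: eigenvector (2, 1, 0).
P = [[3, 5, 2], [1, 2, 1], [0, 1, 0]], D = diag(5, 4, -4), P⁻¹ = [[1, -2, -1], [0, 0, 1], [-1, 3, -1]].
B³ = P·diag(125, 64, -64)·P⁻¹ = [[503, -1134, 73], [189, -442, 67], [0, 0, 64]].
The requested entry is -442.

-442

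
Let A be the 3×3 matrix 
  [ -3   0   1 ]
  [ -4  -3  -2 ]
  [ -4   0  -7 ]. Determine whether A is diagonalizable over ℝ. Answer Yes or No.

No

Characteristic polynomial: p(t) = t^3 + 13t^2 + 55t + 75 = (t + 3)(t + 5)^2.
t = -5 has algebraic multiplicity 2; rank(A + 5I) = 2, so geometric multiplicity = 1.
Geometric multiplicity < algebraic multiplicity, so A is not diagonalizable.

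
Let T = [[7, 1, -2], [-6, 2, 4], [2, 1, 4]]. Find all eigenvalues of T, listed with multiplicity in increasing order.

Characteristic polynomial: p(r) = r^3 - 13r^2 + 56r - 80 = (r - 5)(r - 4)^2.
Roots (with multiplicity): 4, 4, 5.

4, 4, 5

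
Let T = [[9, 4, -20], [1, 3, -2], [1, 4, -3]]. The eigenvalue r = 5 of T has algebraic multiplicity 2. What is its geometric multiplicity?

T − 5I = [[4, 4, -20], [1, -2, -2], [1, 4, -8]].
This matrix has rank 2, so its null space has dimension 3 − 2 = 1.

1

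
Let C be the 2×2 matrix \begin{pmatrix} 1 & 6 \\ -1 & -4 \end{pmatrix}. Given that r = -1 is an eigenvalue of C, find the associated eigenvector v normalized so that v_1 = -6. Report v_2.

2

C + 1I = [[2, 6], [-1, -3]].
Solving (C + 1I)v = 0 gives the eigenspace spanned by (-6, 2).
With v_1 = -6, v = (-6, 2), so v_2 = 2.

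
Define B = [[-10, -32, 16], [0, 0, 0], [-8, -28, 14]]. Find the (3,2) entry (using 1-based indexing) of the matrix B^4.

-5152

Characteristic polynomial: λ^3 - 4λ^2 - 12λ = λ(λ - 6)(λ + 2), so the eigenvalues are -2, 0, 6.
λ=6: eigenvector (-1, 0, -1).
λ=0: eigenvector (0, 1, 2).
λ=-2: eigenvector (2, 0, 1).
P = [[-1, 0, 2], [0, 1, 0], [-1, 2, 1]], D = diag(6, 0, -2), P⁻¹ = [[1, 4, -2], [0, 1, 0], [1, 2, -1]].
B⁴ = P·diag(1296, 0, 16)·P⁻¹ = [[-1264, -5120, 2560], [0, 0, 0], [-1280, -5152, 2576]].
The requested entry is -5152.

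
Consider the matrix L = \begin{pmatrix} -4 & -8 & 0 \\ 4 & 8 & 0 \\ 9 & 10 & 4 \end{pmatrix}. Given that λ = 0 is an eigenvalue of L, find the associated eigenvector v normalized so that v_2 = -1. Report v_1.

2

L = [[-4, -8, 0], [4, 8, 0], [9, 10, 4]].
Solving (L)v = 0 gives the eigenspace spanned by (2, -1, -2).
With v_2 = -1, v = (2, -1, -2), so v_1 = 2.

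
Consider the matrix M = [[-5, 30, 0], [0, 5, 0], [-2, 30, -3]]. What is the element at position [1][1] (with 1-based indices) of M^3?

Characteristic polynomial: r^3 + 3r^2 - 25r - 75 = (r - 5)(r + 3)(r + 5), so the eigenvalues are -5, -3, 5.
r=-5: eigenvector (1, 0, 1).
r=5: eigenvector (3, 1, 3).
r=-3: eigenvector (0, 0, 1).
P = [[1, 3, 0], [0, 1, 0], [1, 3, 1]], D = diag(-5, 5, -3), P⁻¹ = [[1, -3, 0], [0, 1, 0], [-1, 0, 1]].
M³ = P·diag(-125, 125, -27)·P⁻¹ = [[-125, 750, 0], [0, 125, 0], [-98, 750, -27]].
The requested entry is -125.

-125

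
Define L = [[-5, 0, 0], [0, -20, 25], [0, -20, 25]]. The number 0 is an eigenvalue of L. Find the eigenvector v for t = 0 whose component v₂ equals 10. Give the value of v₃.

L = [[-5, 0, 0], [0, -20, 25], [0, -20, 25]].
Solving (L)v = 0 gives the eigenspace spanned by (0, 10, 8).
With v₂ = 10, v = (0, 10, 8), so v₃ = 8.

8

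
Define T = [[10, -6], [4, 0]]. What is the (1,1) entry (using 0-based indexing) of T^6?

Characteristic polynomial: s^2 - 10s + 24 = (s - 6)(s - 4), so the eigenvalues are 4, 6.
s=6: eigenvector (3, 2).
s=4: eigenvector (1, 1).
P = [[3, 1], [2, 1]], D = diag(6, 4), P⁻¹ = [[1, -1], [-2, 3]].
T⁶ = P·diag(46656, 4096)·P⁻¹ = [[131776, -127680], [85120, -81024]].
The requested entry is -81024.

-81024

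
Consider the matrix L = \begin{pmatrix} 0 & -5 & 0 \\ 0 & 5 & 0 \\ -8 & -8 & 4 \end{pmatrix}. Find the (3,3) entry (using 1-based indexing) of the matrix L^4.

Characteristic polynomial: λ^3 - 9λ^2 + 20λ = λ(λ - 5)(λ - 4), so the eigenvalues are 0, 4, 5.
λ=0: eigenvector (1, 0, 2).
λ=5: eigenvector (-1, 1, 0).
λ=4: eigenvector (0, 0, 1).
P = [[1, -1, 0], [0, 1, 0], [2, 0, 1]], D = diag(0, 5, 4), P⁻¹ = [[1, 1, 0], [0, 1, 0], [-2, -2, 1]].
L⁴ = P·diag(0, 625, 256)·P⁻¹ = [[0, -625, 0], [0, 625, 0], [-512, -512, 256]].
The requested entry is 256.

256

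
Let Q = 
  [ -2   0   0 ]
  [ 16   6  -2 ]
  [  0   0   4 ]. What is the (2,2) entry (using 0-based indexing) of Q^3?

64

Characteristic polynomial: λ^3 - 8λ^2 + 4λ + 48 = (λ - 6)(λ - 4)(λ + 2), so the eigenvalues are -2, 4, 6.
λ=-2: eigenvector (1, -2, 0).
λ=4: eigenvector (0, -1, -1).
λ=6: eigenvector (0, 1, 0).
P = [[1, 0, 0], [-2, -1, 1], [0, -1, 0]], D = diag(-2, 4, 6), P⁻¹ = [[1, 0, 0], [0, 0, -1], [2, 1, -1]].
Q³ = P·diag(-8, 64, 216)·P⁻¹ = [[-8, 0, 0], [448, 216, -152], [0, 0, 64]].
The requested entry is 64.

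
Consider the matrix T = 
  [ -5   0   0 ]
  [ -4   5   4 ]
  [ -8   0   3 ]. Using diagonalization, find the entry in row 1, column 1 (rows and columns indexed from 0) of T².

Characteristic polynomial: λ^3 - 3λ^2 - 25λ + 75 = (λ - 5)(λ - 3)(λ + 5), so the eigenvalues are -5, 3, 5.
λ=-5: eigenvector (1, 0, 1).
λ=3: eigenvector (0, -2, 1).
λ=5: eigenvector (0, 1, 0).
P = [[1, 0, 0], [0, -2, 1], [1, 1, 0]], D = diag(-5, 3, 5), P⁻¹ = [[1, 0, 0], [-1, 0, 1], [-2, 1, 2]].
T² = P·diag(25, 9, 25)·P⁻¹ = [[25, 0, 0], [-32, 25, 32], [16, 0, 9]].
The requested entry is 25.

25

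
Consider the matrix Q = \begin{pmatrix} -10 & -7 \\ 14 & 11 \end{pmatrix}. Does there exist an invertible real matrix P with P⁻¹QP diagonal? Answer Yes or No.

Characteristic polynomial: p(r) = r^2 - r - 12 = (r - 4)(r + 3).
All 2 eigenvalues are distinct, so Q is diagonalizable.

Yes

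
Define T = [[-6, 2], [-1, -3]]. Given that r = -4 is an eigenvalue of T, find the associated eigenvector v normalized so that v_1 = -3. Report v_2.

T + 4I = [[-2, 2], [-1, 1]].
Solving (T + 4I)v = 0 gives the eigenspace spanned by (-3, -3).
With v_1 = -3, v = (-3, -3), so v_2 = -3.

-3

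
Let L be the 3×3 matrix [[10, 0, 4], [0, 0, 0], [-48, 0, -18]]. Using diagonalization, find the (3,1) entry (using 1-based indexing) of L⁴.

Characteristic polynomial: λ^3 + 8λ^2 + 12λ = λ(λ + 2)(λ + 6), so the eigenvalues are -6, -2, 0.
λ=0: eigenvector (0, 1, 0).
λ=-6: eigenvector (1, 0, -4).
λ=-2: eigenvector (1, 0, -3).
P = [[0, 1, 1], [1, 0, 0], [0, -4, -3]], D = diag(0, -6, -2), P⁻¹ = [[0, 1, 0], [-3, 0, -1], [4, 0, 1]].
L⁴ = P·diag(0, 1296, 16)·P⁻¹ = [[-3824, 0, -1280], [0, 0, 0], [15360, 0, 5136]].
The requested entry is 15360.

15360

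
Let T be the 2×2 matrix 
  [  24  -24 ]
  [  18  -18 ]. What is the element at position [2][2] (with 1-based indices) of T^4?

-3888

Characteristic polynomial: λ^2 - 6λ = λ(λ - 6), so the eigenvalues are 0, 6.
λ=6: eigenvector (4, 3).
λ=0: eigenvector (1, 1).
P = [[4, 1], [3, 1]], D = diag(6, 0), P⁻¹ = [[1, -1], [-3, 4]].
T⁴ = P·diag(1296, 0)·P⁻¹ = [[5184, -5184], [3888, -3888]].
The requested entry is -3888.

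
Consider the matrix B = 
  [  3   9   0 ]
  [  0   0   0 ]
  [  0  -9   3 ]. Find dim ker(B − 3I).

2

B − 3I = [[0, 9, 0], [0, -3, 0], [0, -9, 0]].
This matrix has rank 1, so its null space has dimension 3 − 1 = 2.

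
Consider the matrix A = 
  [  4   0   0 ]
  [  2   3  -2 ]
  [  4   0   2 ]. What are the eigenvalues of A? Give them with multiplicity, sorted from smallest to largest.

Characteristic polynomial: p(t) = t^3 - 9t^2 + 26t - 24 = (t - 4)(t - 3)(t - 2).
Roots (with multiplicity): 2, 3, 4.

2, 3, 4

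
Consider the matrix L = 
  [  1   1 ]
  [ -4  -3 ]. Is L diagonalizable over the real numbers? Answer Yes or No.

Characteristic polynomial: p(s) = s^2 + 2s + 1 = (s + 1)^2.
s = -1 has algebraic multiplicity 2; rank(L + 1I) = 1, so geometric multiplicity = 1.
Geometric multiplicity < algebraic multiplicity, so L is not diagonalizable.

No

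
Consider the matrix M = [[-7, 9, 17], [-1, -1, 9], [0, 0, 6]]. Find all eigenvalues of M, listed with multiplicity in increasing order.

-4, -4, 6

Characteristic polynomial: p(λ) = λ^3 + 2λ^2 - 32λ - 96 = (λ - 6)(λ + 4)^2.
Roots (with multiplicity): -4, -4, 6.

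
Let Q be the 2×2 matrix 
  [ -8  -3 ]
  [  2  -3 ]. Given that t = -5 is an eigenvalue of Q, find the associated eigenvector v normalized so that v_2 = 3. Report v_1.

-3

Q + 5I = [[-3, -3], [2, 2]].
Solving (Q + 5I)v = 0 gives the eigenspace spanned by (-3, 3).
With v_2 = 3, v = (-3, 3), so v_1 = -3.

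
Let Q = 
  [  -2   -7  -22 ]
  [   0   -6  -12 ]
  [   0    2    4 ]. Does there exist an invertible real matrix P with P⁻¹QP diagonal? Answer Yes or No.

No

Characteristic polynomial: p(s) = s^3 + 4s^2 + 4s = s(s + 2)^2.
s = -2 has algebraic multiplicity 2; rank(Q + 2I) = 2, so geometric multiplicity = 1.
Geometric multiplicity < algebraic multiplicity, so Q is not diagonalizable.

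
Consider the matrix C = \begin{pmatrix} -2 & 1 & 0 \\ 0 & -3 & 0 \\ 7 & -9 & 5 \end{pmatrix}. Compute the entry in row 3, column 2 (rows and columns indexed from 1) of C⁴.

Characteristic polynomial: μ^3 - 19μ - 30 = (μ - 5)(μ + 2)(μ + 3), so the eigenvalues are -3, -2, 5.
μ=-2: eigenvector (1, 0, -1).
μ=-3: eigenvector (-1, 1, 2).
μ=5: eigenvector (0, 0, 1).
P = [[1, -1, 0], [0, 1, 0], [-1, 2, 1]], D = diag(-2, -3, 5), P⁻¹ = [[1, 1, 0], [0, 1, 0], [1, -1, 1]].
C⁴ = P·diag(16, 81, 625)·P⁻¹ = [[16, -65, 0], [0, 81, 0], [609, -479, 625]].
The requested entry is -479.

-479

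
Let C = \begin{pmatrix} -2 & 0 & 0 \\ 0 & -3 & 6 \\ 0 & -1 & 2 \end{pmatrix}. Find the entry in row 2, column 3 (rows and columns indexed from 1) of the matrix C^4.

-6

Characteristic polynomial: μ^3 + 3μ^2 + 2μ = μ(μ + 1)(μ + 2), so the eigenvalues are -2, -1, 0.
μ=-2: eigenvector (1, 0, 0).
μ=-1: eigenvector (0, 3, 1).
μ=0: eigenvector (0, 2, 1).
P = [[1, 0, 0], [0, 3, 2], [0, 1, 1]], D = diag(-2, -1, 0), P⁻¹ = [[1, 0, 0], [0, 1, -2], [0, -1, 3]].
C⁴ = P·diag(16, 1, 0)·P⁻¹ = [[16, 0, 0], [0, 3, -6], [0, 1, -2]].
The requested entry is -6.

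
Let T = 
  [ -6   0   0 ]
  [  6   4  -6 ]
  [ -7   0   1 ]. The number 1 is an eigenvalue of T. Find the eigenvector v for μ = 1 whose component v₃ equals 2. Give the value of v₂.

4

T − 1I = [[-7, 0, 0], [6, 3, -6], [-7, 0, 0]].
Solving (T − 1I)v = 0 gives the eigenspace spanned by (0, 4, 2).
With v₃ = 2, v = (0, 4, 2), so v₂ = 4.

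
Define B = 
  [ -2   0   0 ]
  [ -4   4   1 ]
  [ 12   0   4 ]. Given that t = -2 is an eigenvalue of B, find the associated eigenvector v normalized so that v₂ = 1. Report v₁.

1

B + 2I = [[0, 0, 0], [-4, 6, 1], [12, 0, 6]].
Solving (B + 2I)v = 0 gives the eigenspace spanned by (1, 1, -2).
With v₂ = 1, v = (1, 1, -2), so v₁ = 1.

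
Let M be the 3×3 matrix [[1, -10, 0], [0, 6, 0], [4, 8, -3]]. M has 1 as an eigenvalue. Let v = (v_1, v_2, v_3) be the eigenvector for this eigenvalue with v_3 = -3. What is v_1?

M − 1I = [[0, -10, 0], [0, 5, 0], [4, 8, -4]].
Solving (M − 1I)v = 0 gives the eigenspace spanned by (-3, 0, -3).
With v_3 = -3, v = (-3, 0, -3), so v_1 = -3.

-3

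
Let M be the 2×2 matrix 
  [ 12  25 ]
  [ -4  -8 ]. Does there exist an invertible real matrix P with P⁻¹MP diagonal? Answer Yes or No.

No

Characteristic polynomial: p(s) = s^2 - 4s + 4 = (s - 2)^2.
s = 2 has algebraic multiplicity 2; rank(M − 2I) = 1, so geometric multiplicity = 1.
Geometric multiplicity < algebraic multiplicity, so M is not diagonalizable.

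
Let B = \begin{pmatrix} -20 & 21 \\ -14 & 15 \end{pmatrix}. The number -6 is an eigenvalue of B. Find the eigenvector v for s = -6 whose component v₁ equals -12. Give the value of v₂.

B + 6I = [[-14, 21], [-14, 21]].
Solving (B + 6I)v = 0 gives the eigenspace spanned by (-12, -8).
With v₁ = -12, v = (-12, -8), so v₂ = -8.

-8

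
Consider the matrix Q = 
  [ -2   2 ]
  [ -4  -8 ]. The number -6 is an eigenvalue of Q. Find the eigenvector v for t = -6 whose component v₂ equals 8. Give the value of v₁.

-4

Q + 6I = [[4, 2], [-4, -2]].
Solving (Q + 6I)v = 0 gives the eigenspace spanned by (-4, 8).
With v₂ = 8, v = (-4, 8), so v₁ = -4.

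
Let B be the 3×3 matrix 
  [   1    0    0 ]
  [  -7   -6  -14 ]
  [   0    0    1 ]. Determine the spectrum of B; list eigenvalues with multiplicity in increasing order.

-6, 1, 1

Characteristic polynomial: p(λ) = λ^3 + 4λ^2 - 11λ + 6 = (λ - 1)^2(λ + 6).
Roots (with multiplicity): -6, 1, 1.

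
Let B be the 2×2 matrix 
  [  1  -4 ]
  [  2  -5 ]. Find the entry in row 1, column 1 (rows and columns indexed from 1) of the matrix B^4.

Characteristic polynomial: μ^2 + 4μ + 3 = (μ + 1)(μ + 3), so the eigenvalues are -3, -1.
μ=-3: eigenvector (-1, -1).
μ=-1: eigenvector (-2, -1).
P = [[-1, -2], [-1, -1]], D = diag(-3, -1), P⁻¹ = [[1, -2], [-1, 1]].
B⁴ = P·diag(81, 1)·P⁻¹ = [[-79, 160], [-80, 161]].
The requested entry is -79.

-79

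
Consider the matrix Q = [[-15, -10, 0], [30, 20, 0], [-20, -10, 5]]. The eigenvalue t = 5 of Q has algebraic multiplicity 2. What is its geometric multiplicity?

2

Q − 5I = [[-20, -10, 0], [30, 15, 0], [-20, -10, 0]].
This matrix has rank 1, so its null space has dimension 3 − 1 = 2.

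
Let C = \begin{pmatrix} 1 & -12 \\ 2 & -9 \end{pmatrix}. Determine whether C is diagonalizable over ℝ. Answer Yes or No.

Characteristic polynomial: p(t) = t^2 + 8t + 15 = (t + 3)(t + 5).
All 2 eigenvalues are distinct, so C is diagonalizable.

Yes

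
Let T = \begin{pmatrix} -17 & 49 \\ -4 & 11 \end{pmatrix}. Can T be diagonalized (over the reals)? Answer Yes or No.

No

Characteristic polynomial: p(λ) = λ^2 + 6λ + 9 = (λ + 3)^2.
λ = -3 has algebraic multiplicity 2; rank(T + 3I) = 1, so geometric multiplicity = 1.
Geometric multiplicity < algebraic multiplicity, so T is not diagonalizable.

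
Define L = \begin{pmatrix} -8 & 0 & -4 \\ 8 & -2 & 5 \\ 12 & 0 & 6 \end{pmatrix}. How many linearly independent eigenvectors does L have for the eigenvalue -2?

L + 2I = [[-6, 0, -4], [8, 0, 5], [12, 0, 8]].
This matrix has rank 2, so its null space has dimension 3 − 2 = 1.

1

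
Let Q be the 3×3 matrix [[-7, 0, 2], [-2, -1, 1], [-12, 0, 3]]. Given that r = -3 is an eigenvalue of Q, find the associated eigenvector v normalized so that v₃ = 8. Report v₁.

Q + 3I = [[-4, 0, 2], [-2, 2, 1], [-12, 0, 6]].
Solving (Q + 3I)v = 0 gives the eigenspace spanned by (4, 0, 8).
With v₃ = 8, v = (4, 0, 8), so v₁ = 4.

4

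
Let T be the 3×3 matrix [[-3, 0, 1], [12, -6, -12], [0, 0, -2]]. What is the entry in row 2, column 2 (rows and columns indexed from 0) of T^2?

Characteristic polynomial: r^3 + 11r^2 + 36r + 36 = (r + 2)(r + 3)(r + 6), so the eigenvalues are -6, -3, -2.
r=-3: eigenvector (1, 4, 0).
r=-6: eigenvector (0, 1, 0).
r=-2: eigenvector (1, 0, 1).
P = [[1, 0, 1], [4, 1, 0], [0, 0, 1]], D = diag(-3, -6, -2), P⁻¹ = [[1, 0, -1], [-4, 1, 4], [0, 0, 1]].
T² = P·diag(9, 36, 4)·P⁻¹ = [[9, 0, -5], [-108, 36, 108], [0, 0, 4]].
The requested entry is 4.

4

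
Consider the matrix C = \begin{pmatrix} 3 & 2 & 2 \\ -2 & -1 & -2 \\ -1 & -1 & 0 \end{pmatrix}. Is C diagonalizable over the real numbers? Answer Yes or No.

Yes

Characteristic polynomial: p(t) = t^3 - 2t^2 + t = t(t - 1)^2.
t = 1 has algebraic multiplicity 2; rank(C − 1I) = 1, so geometric multiplicity = 2.
Every eigenvalue has geometric = algebraic multiplicity, so C is diagonalizable.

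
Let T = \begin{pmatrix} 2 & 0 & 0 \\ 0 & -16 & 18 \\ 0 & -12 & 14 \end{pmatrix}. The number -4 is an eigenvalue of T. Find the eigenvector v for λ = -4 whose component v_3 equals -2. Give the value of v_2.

-3

T + 4I = [[6, 0, 0], [0, -12, 18], [0, -12, 18]].
Solving (T + 4I)v = 0 gives the eigenspace spanned by (0, -3, -2).
With v_3 = -2, v = (0, -3, -2), so v_2 = -3.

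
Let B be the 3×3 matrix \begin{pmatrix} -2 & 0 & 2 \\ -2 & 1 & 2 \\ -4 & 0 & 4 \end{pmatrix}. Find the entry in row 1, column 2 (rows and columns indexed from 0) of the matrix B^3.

14

Characteristic polynomial: s^3 - 3s^2 + 2s = s(s - 2)(s - 1), so the eigenvalues are 0, 1, 2.
s=0: eigenvector (1, 0, 1).
s=1: eigenvector (0, 1, 0).
s=2: eigenvector (1, 2, 2).
P = [[1, 0, 1], [0, 1, 2], [1, 0, 2]], D = diag(0, 1, 2), P⁻¹ = [[2, 0, -1], [2, 1, -2], [-1, 0, 1]].
B³ = P·diag(0, 1, 8)·P⁻¹ = [[-8, 0, 8], [-14, 1, 14], [-16, 0, 16]].
The requested entry is 14.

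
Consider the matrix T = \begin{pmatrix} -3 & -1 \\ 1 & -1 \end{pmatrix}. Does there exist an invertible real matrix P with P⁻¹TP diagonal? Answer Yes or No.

Characteristic polynomial: p(μ) = μ^2 + 4μ + 4 = (μ + 2)^2.
μ = -2 has algebraic multiplicity 2; rank(T + 2I) = 1, so geometric multiplicity = 1.
Geometric multiplicity < algebraic multiplicity, so T is not diagonalizable.

No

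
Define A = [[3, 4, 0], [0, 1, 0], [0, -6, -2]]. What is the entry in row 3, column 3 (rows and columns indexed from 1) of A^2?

4

Characteristic polynomial: r^3 - 2r^2 - 5r + 6 = (r - 3)(r - 1)(r + 2), so the eigenvalues are -2, 1, 3.
r=3: eigenvector (1, 0, 0).
r=1: eigenvector (-2, 1, -2).
r=-2: eigenvector (0, 0, 1).
P = [[1, -2, 0], [0, 1, 0], [0, -2, 1]], D = diag(3, 1, -2), P⁻¹ = [[1, 2, 0], [0, 1, 0], [0, 2, 1]].
A² = P·diag(9, 1, 4)·P⁻¹ = [[9, 16, 0], [0, 1, 0], [0, 6, 4]].
The requested entry is 4.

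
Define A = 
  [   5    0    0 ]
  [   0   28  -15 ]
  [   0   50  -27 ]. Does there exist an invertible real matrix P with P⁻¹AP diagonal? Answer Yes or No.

Yes

Characteristic polynomial: p(s) = s^3 - 6s^2 - s + 30 = (s - 5)(s - 3)(s + 2).
All 3 eigenvalues are distinct, so A is diagonalizable.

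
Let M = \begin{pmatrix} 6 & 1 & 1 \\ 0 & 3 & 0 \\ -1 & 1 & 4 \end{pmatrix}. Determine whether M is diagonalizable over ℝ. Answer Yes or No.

Characteristic polynomial: p(λ) = λ^3 - 13λ^2 + 55λ - 75 = (λ - 5)^2(λ - 3).
λ = 5 has algebraic multiplicity 2; rank(M − 5I) = 2, so geometric multiplicity = 1.
Geometric multiplicity < algebraic multiplicity, so M is not diagonalizable.

No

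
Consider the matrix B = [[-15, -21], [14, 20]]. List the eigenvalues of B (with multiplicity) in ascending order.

-1, 6

Characteristic polynomial: p(r) = r^2 - 5r - 6 = (r - 6)(r + 1).
Roots (with multiplicity): -1, 6.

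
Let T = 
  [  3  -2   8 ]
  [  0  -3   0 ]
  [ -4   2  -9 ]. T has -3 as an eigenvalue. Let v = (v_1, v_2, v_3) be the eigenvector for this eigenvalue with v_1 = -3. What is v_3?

T + 3I = [[6, -2, 8], [0, 0, 0], [-4, 2, -6]].
Solving (T + 3I)v = 0 gives the eigenspace spanned by (-3, 3, 3).
With v_1 = -3, v = (-3, 3, 3), so v_3 = 3.

3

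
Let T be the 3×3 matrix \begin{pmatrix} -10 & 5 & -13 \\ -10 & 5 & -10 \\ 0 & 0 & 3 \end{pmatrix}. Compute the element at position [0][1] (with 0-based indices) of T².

Characteristic polynomial: λ^3 + 2λ^2 - 15λ = λ(λ - 3)(λ + 5), so the eigenvalues are -5, 0, 3.
λ=0: eigenvector (-1, -2, 0).
λ=-5: eigenvector (1, 1, 0).
λ=3: eigenvector (-1, 0, 1).
P = [[-1, 1, -1], [-2, 1, 0], [0, 0, 1]], D = diag(0, -5, 3), P⁻¹ = [[1, -1, 1], [2, -1, 2], [0, 0, 1]].
T² = P·diag(0, 25, 9)·P⁻¹ = [[50, -25, 41], [50, -25, 50], [0, 0, 9]].
The requested entry is -25.

-25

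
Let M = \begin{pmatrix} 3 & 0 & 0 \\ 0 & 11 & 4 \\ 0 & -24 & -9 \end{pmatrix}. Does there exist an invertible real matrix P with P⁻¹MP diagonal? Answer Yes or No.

Characteristic polynomial: p(λ) = λ^3 - 5λ^2 + 3λ + 9 = (λ - 3)^2(λ + 1).
λ = 3 has algebraic multiplicity 2; rank(M − 3I) = 1, so geometric multiplicity = 2.
Every eigenvalue has geometric = algebraic multiplicity, so M is diagonalizable.

Yes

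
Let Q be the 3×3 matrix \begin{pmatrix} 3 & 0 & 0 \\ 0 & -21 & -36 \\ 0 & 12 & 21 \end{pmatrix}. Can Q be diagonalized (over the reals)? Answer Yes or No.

Characteristic polynomial: p(s) = s^3 - 3s^2 - 9s + 27 = (s - 3)^2(s + 3).
s = 3 has algebraic multiplicity 2; rank(Q − 3I) = 1, so geometric multiplicity = 2.
Every eigenvalue has geometric = algebraic multiplicity, so Q is diagonalizable.

Yes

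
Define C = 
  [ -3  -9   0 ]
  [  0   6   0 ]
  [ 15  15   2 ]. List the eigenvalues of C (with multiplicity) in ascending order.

Characteristic polynomial: p(r) = r^3 - 5r^2 - 12r + 36 = (r - 6)(r - 2)(r + 3).
Roots (with multiplicity): -3, 2, 6.

-3, 2, 6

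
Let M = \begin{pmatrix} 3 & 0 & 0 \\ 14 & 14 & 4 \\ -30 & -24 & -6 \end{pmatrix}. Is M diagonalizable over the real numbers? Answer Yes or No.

Yes

Characteristic polynomial: p(λ) = λ^3 - 11λ^2 + 36λ - 36 = (λ - 6)(λ - 3)(λ - 2).
All 3 eigenvalues are distinct, so M is diagonalizable.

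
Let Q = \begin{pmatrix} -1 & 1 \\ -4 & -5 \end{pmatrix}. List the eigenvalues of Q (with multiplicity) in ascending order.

-3, -3

Characteristic polynomial: p(r) = r^2 + 6r + 9 = (r + 3)^2.
Roots (with multiplicity): -3, -3.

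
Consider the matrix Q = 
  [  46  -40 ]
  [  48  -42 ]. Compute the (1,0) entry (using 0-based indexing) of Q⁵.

46848

Characteristic polynomial: r^2 - 4r - 12 = (r - 6)(r + 2), so the eigenvalues are -2, 6.
r=6: eigenvector (1, 1).
r=-2: eigenvector (5, 6).
P = [[1, 5], [1, 6]], D = diag(6, -2), P⁻¹ = [[6, -5], [-1, 1]].
Q⁵ = P·diag(7776, -32)·P⁻¹ = [[46816, -39040], [46848, -39072]].
The requested entry is 46848.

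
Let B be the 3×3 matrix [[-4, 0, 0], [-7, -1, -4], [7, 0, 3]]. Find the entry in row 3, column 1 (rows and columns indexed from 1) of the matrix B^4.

-175

Characteristic polynomial: s^3 + 2s^2 - 11s - 12 = (s - 3)(s + 1)(s + 4), so the eigenvalues are -4, -1, 3.
s=-1: eigenvector (0, 1, 0).
s=3: eigenvector (0, -1, 1).
s=-4: eigenvector (-1, -1, 1).
P = [[0, 0, -1], [1, -1, -1], [0, 1, 1]], D = diag(-1, 3, -4), P⁻¹ = [[0, 1, 1], [1, 0, 1], [-1, 0, 0]].
B⁴ = P·diag(1, 81, 256)·P⁻¹ = [[256, 0, 0], [175, 1, -80], [-175, 0, 81]].
The requested entry is -175.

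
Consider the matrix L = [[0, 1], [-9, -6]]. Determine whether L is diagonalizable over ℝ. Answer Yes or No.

No

Characteristic polynomial: p(t) = t^2 + 6t + 9 = (t + 3)^2.
t = -3 has algebraic multiplicity 2; rank(L + 3I) = 1, so geometric multiplicity = 1.
Geometric multiplicity < algebraic multiplicity, so L is not diagonalizable.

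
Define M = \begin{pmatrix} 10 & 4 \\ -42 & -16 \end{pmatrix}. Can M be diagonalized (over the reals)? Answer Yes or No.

Yes

Characteristic polynomial: p(r) = r^2 + 6r + 8 = (r + 2)(r + 4).
All 2 eigenvalues are distinct, so M is diagonalizable.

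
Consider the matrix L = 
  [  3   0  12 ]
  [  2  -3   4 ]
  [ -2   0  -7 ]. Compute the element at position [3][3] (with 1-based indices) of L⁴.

Characteristic polynomial: s^3 + 7s^2 + 15s + 9 = (s + 1)(s + 3)^2, so the eigenvalues are -3, -3, -1.
s=-1: eigenvector (3, 1, -1).
s=-3: eigenvector (0, 1, 0).
s=-3: eigenvector (-2, -1, 1).
P = [[3, 0, -2], [1, 1, -1], [-1, 0, 1]], D = diag(-1, -3, -3), P⁻¹ = [[1, 0, 2], [0, 1, 1], [1, 0, 3]].
L⁴ = P·diag(1, 81, 81)·P⁻¹ = [[-159, 0, -480], [-80, 81, -160], [80, 0, 241]].
The requested entry is 241.

241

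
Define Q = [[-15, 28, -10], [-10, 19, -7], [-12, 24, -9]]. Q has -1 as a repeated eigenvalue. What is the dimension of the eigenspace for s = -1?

1

Q + 1I = [[-14, 28, -10], [-10, 20, -7], [-12, 24, -8]].
This matrix has rank 2, so its null space has dimension 3 − 2 = 1.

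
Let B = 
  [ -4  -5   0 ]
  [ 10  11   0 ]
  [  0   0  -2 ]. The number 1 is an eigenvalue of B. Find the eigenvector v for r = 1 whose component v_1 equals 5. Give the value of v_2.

-5

B − 1I = [[-5, -5, 0], [10, 10, 0], [0, 0, -3]].
Solving (B − 1I)v = 0 gives the eigenspace spanned by (5, -5, 0).
With v_1 = 5, v = (5, -5, 0), so v_2 = -5.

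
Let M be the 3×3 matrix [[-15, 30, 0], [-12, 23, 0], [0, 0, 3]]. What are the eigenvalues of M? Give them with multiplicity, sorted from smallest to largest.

Characteristic polynomial: p(t) = t^3 - 11t^2 + 39t - 45 = (t - 5)(t - 3)^2.
Roots (with multiplicity): 3, 3, 5.

3, 3, 5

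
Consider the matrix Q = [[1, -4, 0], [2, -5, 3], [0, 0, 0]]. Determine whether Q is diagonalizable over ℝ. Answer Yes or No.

Characteristic polynomial: p(s) = s^3 + 4s^2 + 3s = s(s + 1)(s + 3).
All 3 eigenvalues are distinct, so Q is diagonalizable.

Yes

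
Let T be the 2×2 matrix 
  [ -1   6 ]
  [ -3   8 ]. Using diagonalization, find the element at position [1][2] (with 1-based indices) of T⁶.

31122

Characteristic polynomial: μ^2 - 7μ + 10 = (μ - 5)(μ - 2), so the eigenvalues are 2, 5.
μ=2: eigenvector (2, 1).
μ=5: eigenvector (-1, -1).
P = [[2, -1], [1, -1]], D = diag(2, 5), P⁻¹ = [[1, -1], [1, -2]].
T⁶ = P·diag(64, 15625)·P⁻¹ = [[-15497, 31122], [-15561, 31186]].
The requested entry is 31122.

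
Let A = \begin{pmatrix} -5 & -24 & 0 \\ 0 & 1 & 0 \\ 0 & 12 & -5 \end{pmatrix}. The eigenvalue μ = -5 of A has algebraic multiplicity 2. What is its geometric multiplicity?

A + 5I = [[0, -24, 0], [0, 6, 0], [0, 12, 0]].
This matrix has rank 1, so its null space has dimension 3 − 1 = 2.

2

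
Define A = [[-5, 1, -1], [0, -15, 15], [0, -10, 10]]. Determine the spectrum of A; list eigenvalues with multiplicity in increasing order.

Characteristic polynomial: p(s) = s^3 + 10s^2 + 25s = s(s + 5)^2.
Roots (with multiplicity): -5, -5, 0.

-5, -5, 0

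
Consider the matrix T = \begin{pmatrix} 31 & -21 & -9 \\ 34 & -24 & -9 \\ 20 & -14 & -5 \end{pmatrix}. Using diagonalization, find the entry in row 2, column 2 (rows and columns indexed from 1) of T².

Characteristic polynomial: r^3 - 2r^2 - 11r + 12 = (r - 4)(r - 1)(r + 3), so the eigenvalues are -3, 1, 4.
r=4: eigenvector (3, 3, 2).
r=-3: eigenvector (3, 4, 2).
r=1: eigenvector (1, 1, 1).
P = [[3, 3, 1], [3, 4, 1], [2, 2, 1]], D = diag(4, -3, 1), P⁻¹ = [[2, -1, -1], [-1, 1, 0], [-2, 0, 3]].
T² = P·diag(16, 9, 1)·P⁻¹ = [[67, -21, -45], [58, -12, -45], [44, -14, -29]].
The requested entry is -12.

-12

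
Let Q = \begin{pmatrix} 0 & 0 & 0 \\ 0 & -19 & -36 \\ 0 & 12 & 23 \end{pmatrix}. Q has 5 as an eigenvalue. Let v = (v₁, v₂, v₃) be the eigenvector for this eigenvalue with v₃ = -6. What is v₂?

9

Q − 5I = [[-5, 0, 0], [0, -24, -36], [0, 12, 18]].
Solving (Q − 5I)v = 0 gives the eigenspace spanned by (0, 9, -6).
With v₃ = -6, v = (0, 9, -6), so v₂ = 9.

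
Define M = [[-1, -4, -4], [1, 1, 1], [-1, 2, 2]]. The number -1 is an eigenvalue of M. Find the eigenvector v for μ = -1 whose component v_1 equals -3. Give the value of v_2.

3

M + 1I = [[0, -4, -4], [1, 2, 1], [-1, 2, 3]].
Solving (M + 1I)v = 0 gives the eigenspace spanned by (-3, 3, -3).
With v_1 = -3, v = (-3, 3, -3), so v_2 = 3.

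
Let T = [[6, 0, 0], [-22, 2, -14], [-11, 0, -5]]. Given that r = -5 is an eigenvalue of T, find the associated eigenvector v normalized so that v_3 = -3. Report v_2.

-6

T + 5I = [[11, 0, 0], [-22, 7, -14], [-11, 0, 0]].
Solving (T + 5I)v = 0 gives the eigenspace spanned by (0, -6, -3).
With v_3 = -3, v = (0, -6, -3), so v_2 = -6.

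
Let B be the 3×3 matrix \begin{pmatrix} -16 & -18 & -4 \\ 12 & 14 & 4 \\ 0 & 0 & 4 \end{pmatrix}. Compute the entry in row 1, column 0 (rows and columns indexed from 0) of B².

Characteristic polynomial: s^3 - 2s^2 - 16s + 32 = (s - 4)(s - 2)(s + 4), so the eigenvalues are -4, 2, 4.
s=2: eigenvector (-1, 1, 0).
s=-4: eigenvector (3, -2, 0).
s=4: eigenvector (-2, 2, 1).
P = [[-1, 3, -2], [1, -2, 2], [0, 0, 1]], D = diag(2, -4, 4), P⁻¹ = [[2, 3, -2], [1, 1, 0], [0, 0, 1]].
B² = P·diag(4, 16, 16)·P⁻¹ = [[40, 36, -24], [-24, -20, 24], [0, 0, 16]].
The requested entry is -24.

-24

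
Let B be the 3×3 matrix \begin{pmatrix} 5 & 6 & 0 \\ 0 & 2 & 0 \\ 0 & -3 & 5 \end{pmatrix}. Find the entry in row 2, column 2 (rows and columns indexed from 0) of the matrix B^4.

Characteristic polynomial: μ^3 - 12μ^2 + 45μ - 50 = (μ - 5)^2(μ - 2), so the eigenvalues are 2, 5, 5.
μ=5: eigenvector (1, 0, 0).
μ=5: eigenvector (0, 0, 1).
μ=2: eigenvector (-2, 1, 1).
P = [[1, 0, -2], [0, 0, 1], [0, 1, 1]], D = diag(5, 5, 2), P⁻¹ = [[1, 2, 0], [0, -1, 1], [0, 1, 0]].
B⁴ = P·diag(625, 625, 16)·P⁻¹ = [[625, 1218, 0], [0, 16, 0], [0, -609, 625]].
The requested entry is 625.

625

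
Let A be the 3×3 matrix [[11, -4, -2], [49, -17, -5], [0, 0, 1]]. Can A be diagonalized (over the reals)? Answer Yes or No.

No

Characteristic polynomial: p(μ) = μ^3 + 5μ^2 + 3μ - 9 = (μ - 1)(μ + 3)^2.
μ = -3 has algebraic multiplicity 2; rank(A + 3I) = 2, so geometric multiplicity = 1.
Geometric multiplicity < algebraic multiplicity, so A is not diagonalizable.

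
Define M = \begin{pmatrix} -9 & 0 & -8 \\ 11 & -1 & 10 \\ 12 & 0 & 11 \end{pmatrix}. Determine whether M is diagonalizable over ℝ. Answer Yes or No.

Characteristic polynomial: p(λ) = λ^3 - λ^2 - 5λ - 3 = (λ - 3)(λ + 1)^2.
λ = -1 has algebraic multiplicity 2; rank(M + 1I) = 2, so geometric multiplicity = 1.
Geometric multiplicity < algebraic multiplicity, so M is not diagonalizable.

No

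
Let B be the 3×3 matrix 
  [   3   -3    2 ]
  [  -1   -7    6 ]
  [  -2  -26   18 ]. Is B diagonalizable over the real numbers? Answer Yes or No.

No

Characteristic polynomial: p(r) = r^3 - 14r^2 + 64r - 96 = (r - 6)(r - 4)^2.
r = 4 has algebraic multiplicity 2; rank(B − 4I) = 2, so geometric multiplicity = 1.
Geometric multiplicity < algebraic multiplicity, so B is not diagonalizable.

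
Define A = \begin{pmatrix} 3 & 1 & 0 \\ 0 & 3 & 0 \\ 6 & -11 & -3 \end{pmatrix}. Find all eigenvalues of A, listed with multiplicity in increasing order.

Characteristic polynomial: p(s) = s^3 - 3s^2 - 9s + 27 = (s - 3)^2(s + 3).
Roots (with multiplicity): -3, 3, 3.

-3, 3, 3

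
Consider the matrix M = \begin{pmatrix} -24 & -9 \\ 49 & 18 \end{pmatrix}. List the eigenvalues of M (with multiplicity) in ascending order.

Characteristic polynomial: p(s) = s^2 + 6s + 9 = (s + 3)^2.
Roots (with multiplicity): -3, -3.

-3, -3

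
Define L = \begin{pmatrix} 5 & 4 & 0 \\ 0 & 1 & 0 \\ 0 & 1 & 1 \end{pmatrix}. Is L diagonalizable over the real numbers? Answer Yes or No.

Characteristic polynomial: p(r) = r^3 - 7r^2 + 11r - 5 = (r - 5)(r - 1)^2.
r = 1 has algebraic multiplicity 2; rank(L − 1I) = 2, so geometric multiplicity = 1.
Geometric multiplicity < algebraic multiplicity, so L is not diagonalizable.

No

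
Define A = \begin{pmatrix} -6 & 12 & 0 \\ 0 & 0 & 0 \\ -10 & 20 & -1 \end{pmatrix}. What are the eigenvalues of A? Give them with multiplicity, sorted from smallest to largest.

-6, -1, 0

Characteristic polynomial: p(t) = t^3 + 7t^2 + 6t = t(t + 1)(t + 6).
Roots (with multiplicity): -6, -1, 0.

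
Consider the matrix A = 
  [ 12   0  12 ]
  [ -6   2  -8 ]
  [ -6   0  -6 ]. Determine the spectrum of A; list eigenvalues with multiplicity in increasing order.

Characteristic polynomial: p(r) = r^3 - 8r^2 + 12r = r(r - 6)(r - 2).
Roots (with multiplicity): 0, 2, 6.

0, 2, 6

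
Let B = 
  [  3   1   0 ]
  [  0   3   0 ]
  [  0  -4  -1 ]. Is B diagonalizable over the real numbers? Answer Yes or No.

No

Characteristic polynomial: p(λ) = λ^3 - 5λ^2 + 3λ + 9 = (λ - 3)^2(λ + 1).
λ = 3 has algebraic multiplicity 2; rank(B − 3I) = 2, so geometric multiplicity = 1.
Geometric multiplicity < algebraic multiplicity, so B is not diagonalizable.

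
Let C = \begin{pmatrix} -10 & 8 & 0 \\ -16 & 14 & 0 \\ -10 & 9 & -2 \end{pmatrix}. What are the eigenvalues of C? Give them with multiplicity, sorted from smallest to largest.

-2, -2, 6

Characteristic polynomial: p(r) = r^3 - 2r^2 - 20r - 24 = (r - 6)(r + 2)^2.
Roots (with multiplicity): -2, -2, 6.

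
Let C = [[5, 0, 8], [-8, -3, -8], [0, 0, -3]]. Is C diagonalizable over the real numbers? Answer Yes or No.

Characteristic polynomial: p(μ) = μ^3 + μ^2 - 21μ - 45 = (μ - 5)(μ + 3)^2.
μ = -3 has algebraic multiplicity 2; rank(C + 3I) = 1, so geometric multiplicity = 2.
Every eigenvalue has geometric = algebraic multiplicity, so C is diagonalizable.

Yes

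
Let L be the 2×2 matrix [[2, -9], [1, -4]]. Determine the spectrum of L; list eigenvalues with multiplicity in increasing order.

Characteristic polynomial: p(λ) = λ^2 + 2λ + 1 = (λ + 1)^2.
Roots (with multiplicity): -1, -1.

-1, -1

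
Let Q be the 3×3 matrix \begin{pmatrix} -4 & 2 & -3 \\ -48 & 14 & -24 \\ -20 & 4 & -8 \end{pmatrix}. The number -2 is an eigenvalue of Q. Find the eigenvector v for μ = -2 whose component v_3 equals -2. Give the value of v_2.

Q + 2I = [[-2, 2, -3], [-48, 16, -24], [-20, 4, -6]].
Solving (Q + 2I)v = 0 gives the eigenspace spanned by (0, -3, -2).
With v_3 = -2, v = (0, -3, -2), so v_2 = -3.

-3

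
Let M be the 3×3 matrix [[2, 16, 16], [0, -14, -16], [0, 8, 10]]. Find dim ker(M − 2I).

M − 2I = [[0, 16, 16], [0, -16, -16], [0, 8, 8]].
This matrix has rank 1, so its null space has dimension 3 − 1 = 2.

2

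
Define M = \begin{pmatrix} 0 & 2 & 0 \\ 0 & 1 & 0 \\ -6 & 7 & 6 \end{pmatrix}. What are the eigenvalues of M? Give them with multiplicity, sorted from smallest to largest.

Characteristic polynomial: p(s) = s^3 - 7s^2 + 6s = s(s - 6)(s - 1).
Roots (with multiplicity): 0, 1, 6.

0, 1, 6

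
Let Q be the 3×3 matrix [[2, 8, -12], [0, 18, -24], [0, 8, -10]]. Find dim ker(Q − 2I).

Q − 2I = [[0, 8, -12], [0, 16, -24], [0, 8, -12]].
This matrix has rank 1, so its null space has dimension 3 − 1 = 2.

2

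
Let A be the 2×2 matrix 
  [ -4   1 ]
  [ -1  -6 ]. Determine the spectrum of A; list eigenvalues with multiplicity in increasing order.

Characteristic polynomial: p(λ) = λ^2 + 10λ + 25 = (λ + 5)^2.
Roots (with multiplicity): -5, -5.

-5, -5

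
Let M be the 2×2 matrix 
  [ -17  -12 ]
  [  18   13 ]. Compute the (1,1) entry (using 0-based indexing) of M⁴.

Characteristic polynomial: t^2 + 4t - 5 = (t - 1)(t + 5), so the eigenvalues are -5, 1.
t=1: eigenvector (-2, 3).
t=-5: eigenvector (1, -1).
P = [[-2, 1], [3, -1]], D = diag(1, -5), P⁻¹ = [[1, 1], [3, 2]].
M⁴ = P·diag(1, 625)·P⁻¹ = [[1873, 1248], [-1872, -1247]].
The requested entry is -1247.

-1247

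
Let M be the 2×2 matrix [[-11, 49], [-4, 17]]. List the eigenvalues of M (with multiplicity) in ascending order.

Characteristic polynomial: p(t) = t^2 - 6t + 9 = (t - 3)^2.
Roots (with multiplicity): 3, 3.

3, 3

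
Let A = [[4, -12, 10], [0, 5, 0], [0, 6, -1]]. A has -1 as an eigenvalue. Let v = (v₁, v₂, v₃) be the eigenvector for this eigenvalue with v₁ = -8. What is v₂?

0

A + 1I = [[5, -12, 10], [0, 6, 0], [0, 6, 0]].
Solving (A + 1I)v = 0 gives the eigenspace spanned by (-8, 0, 4).
With v₁ = -8, v = (-8, 0, 4), so v₂ = 0.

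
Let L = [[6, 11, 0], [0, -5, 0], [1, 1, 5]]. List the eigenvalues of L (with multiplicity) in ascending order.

Characteristic polynomial: p(μ) = μ^3 - 6μ^2 - 25μ + 150 = (μ - 6)(μ - 5)(μ + 5).
Roots (with multiplicity): -5, 5, 6.

-5, 5, 6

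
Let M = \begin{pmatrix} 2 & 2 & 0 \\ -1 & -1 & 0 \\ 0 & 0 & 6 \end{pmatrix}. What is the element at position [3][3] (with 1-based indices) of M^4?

Characteristic polynomial: r^3 - 7r^2 + 6r = r(r - 6)(r - 1), so the eigenvalues are 0, 1, 6.
r=1: eigenvector (2, -1, 0).
r=0: eigenvector (-1, 1, 0).
r=6: eigenvector (0, 0, 1).
P = [[2, -1, 0], [-1, 1, 0], [0, 0, 1]], D = diag(1, 0, 6), P⁻¹ = [[1, 1, 0], [1, 2, 0], [0, 0, 1]].
M⁴ = P·diag(1, 0, 1296)·P⁻¹ = [[2, 2, 0], [-1, -1, 0], [0, 0, 1296]].
The requested entry is 1296.

1296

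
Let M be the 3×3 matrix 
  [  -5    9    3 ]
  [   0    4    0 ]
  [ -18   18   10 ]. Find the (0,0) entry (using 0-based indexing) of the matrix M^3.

Characteristic polynomial: μ^3 - 9μ^2 + 24μ - 16 = (μ - 4)^2(μ - 1), so the eigenvalues are 1, 4, 4.
μ=1: eigenvector (1, 0, 2).
μ=4: eigenvector (1, 1, 0).
μ=4: eigenvector (2, 1, 3).
P = [[1, 1, 2], [0, 1, 1], [2, 0, 3]], D = diag(1, 4, 4), P⁻¹ = [[3, -3, -1], [2, -1, -1], [-2, 2, 1]].
M³ = P·diag(1, 64, 64)·P⁻¹ = [[-125, 189, 63], [0, 64, 0], [-378, 378, 190]].
The requested entry is -125.

-125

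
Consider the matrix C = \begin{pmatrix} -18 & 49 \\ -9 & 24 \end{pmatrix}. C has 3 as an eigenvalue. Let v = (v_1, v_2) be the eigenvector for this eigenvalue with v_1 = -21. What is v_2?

C − 3I = [[-21, 49], [-9, 21]].
Solving (C − 3I)v = 0 gives the eigenspace spanned by (-21, -9).
With v_1 = -21, v = (-21, -9), so v_2 = -9.

-9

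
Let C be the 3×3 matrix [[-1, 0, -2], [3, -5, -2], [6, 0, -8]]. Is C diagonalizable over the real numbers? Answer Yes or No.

No

Characteristic polynomial: p(s) = s^3 + 14s^2 + 65s + 100 = (s + 4)(s + 5)^2.
s = -5 has algebraic multiplicity 2; rank(C + 5I) = 2, so geometric multiplicity = 1.
Geometric multiplicity < algebraic multiplicity, so C is not diagonalizable.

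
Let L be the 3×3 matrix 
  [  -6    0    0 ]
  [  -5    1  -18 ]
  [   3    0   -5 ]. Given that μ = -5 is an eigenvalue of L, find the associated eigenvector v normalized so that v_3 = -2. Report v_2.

-6

L + 5I = [[-1, 0, 0], [-5, 6, -18], [3, 0, 0]].
Solving (L + 5I)v = 0 gives the eigenspace spanned by (0, -6, -2).
With v_3 = -2, v = (0, -6, -2), so v_2 = -6.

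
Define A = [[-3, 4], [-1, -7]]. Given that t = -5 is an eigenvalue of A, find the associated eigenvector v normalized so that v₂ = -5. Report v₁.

10

A + 5I = [[2, 4], [-1, -2]].
Solving (A + 5I)v = 0 gives the eigenspace spanned by (10, -5).
With v₂ = -5, v = (10, -5), so v₁ = 10.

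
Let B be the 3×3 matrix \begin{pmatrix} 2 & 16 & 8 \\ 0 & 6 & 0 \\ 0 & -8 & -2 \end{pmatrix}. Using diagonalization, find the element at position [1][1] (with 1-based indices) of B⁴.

Characteristic polynomial: μ^3 - 6μ^2 - 4μ + 24 = (μ - 6)(μ - 2)(μ + 2), so the eigenvalues are -2, 2, 6.
μ=2: eigenvector (1, 0, 0).
μ=6: eigenvector (2, 1, -1).
μ=-2: eigenvector (-2, 0, 1).
P = [[1, 2, -2], [0, 1, 0], [0, -1, 1]], D = diag(2, 6, -2), P⁻¹ = [[1, 0, 2], [0, 1, 0], [0, 1, 1]].
B⁴ = P·diag(16, 1296, 16)·P⁻¹ = [[16, 2560, 0], [0, 1296, 0], [0, -1280, 16]].
The requested entry is 16.

16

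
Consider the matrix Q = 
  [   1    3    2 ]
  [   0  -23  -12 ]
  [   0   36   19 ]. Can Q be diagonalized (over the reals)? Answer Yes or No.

Characteristic polynomial: p(s) = s^3 + 3s^2 - 9s + 5 = (s - 1)^2(s + 5).
s = 1 has algebraic multiplicity 2; rank(Q − 1I) = 2, so geometric multiplicity = 1.
Geometric multiplicity < algebraic multiplicity, so Q is not diagonalizable.

No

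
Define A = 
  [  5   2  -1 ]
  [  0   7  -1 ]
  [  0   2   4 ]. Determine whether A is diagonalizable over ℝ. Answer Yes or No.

Characteristic polynomial: p(μ) = μ^3 - 16μ^2 + 85μ - 150 = (μ - 6)(μ - 5)^2.
μ = 5 has algebraic multiplicity 2; rank(A − 5I) = 1, so geometric multiplicity = 2.
Every eigenvalue has geometric = algebraic multiplicity, so A is diagonalizable.

Yes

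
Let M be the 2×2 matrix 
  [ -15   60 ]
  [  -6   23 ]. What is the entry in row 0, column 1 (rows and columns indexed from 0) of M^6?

446880

Characteristic polynomial: t^2 - 8t + 15 = (t - 5)(t - 3), so the eigenvalues are 3, 5.
t=3: eigenvector (10, 3).
t=5: eigenvector (3, 1).
P = [[10, 3], [3, 1]], D = diag(3, 5), P⁻¹ = [[1, -3], [-3, 10]].
M⁶ = P·diag(729, 15625)·P⁻¹ = [[-133335, 446880], [-44688, 149689]].
The requested entry is 446880.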